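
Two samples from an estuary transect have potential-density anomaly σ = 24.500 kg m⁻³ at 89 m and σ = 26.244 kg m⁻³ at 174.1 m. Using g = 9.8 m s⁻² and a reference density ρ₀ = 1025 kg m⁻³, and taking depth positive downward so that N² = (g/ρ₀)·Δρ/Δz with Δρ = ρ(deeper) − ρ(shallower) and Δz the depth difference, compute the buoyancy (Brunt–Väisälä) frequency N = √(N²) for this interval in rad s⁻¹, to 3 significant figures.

Δρ = 1026.244 − 1024.500 = 1.744 kg m⁻³ over Δz = 174.1 − 89 = 85.1 m.
N² = (9.8/1025) × (1.744/85.1) = 1.9594 × 10⁻⁴ s⁻².
N = √(1.9594 × 10⁻⁴) = 0.013998 rad s⁻¹ ≈ 0.0140 rad s⁻¹.

0.0140 rad s⁻¹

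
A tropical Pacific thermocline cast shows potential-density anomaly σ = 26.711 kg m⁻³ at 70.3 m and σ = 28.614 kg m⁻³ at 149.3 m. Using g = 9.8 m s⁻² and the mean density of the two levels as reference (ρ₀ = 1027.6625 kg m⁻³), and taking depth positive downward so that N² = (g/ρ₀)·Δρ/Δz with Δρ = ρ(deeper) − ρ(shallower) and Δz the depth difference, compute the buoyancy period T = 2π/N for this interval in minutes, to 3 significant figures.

6.91 min

Δρ = 1028.614 − 1026.711 = 1.903 kg m⁻³ over Δz = 149.3 − 70.3 = 79 m.
N² = (9.8/1027.6625) × (1.903/79) = 2.2971 × 10⁻⁴ s⁻².
N = √(2.2971 × 10⁻⁴) = 0.015156 rad s⁻¹, so T = 2π/N = 414.57 s = 6.9095 min ≈ 6.91 min.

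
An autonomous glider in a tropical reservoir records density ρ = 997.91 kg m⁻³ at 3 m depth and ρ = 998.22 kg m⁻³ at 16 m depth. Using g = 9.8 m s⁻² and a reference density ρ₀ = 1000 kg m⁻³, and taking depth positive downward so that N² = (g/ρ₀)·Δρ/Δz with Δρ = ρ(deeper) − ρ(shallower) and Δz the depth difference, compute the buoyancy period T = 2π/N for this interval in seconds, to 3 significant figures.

Δρ = 998.22 − 997.91 = 0.31 kg m⁻³ over Δz = 16 − 3 = 13 m.
N² = (9.8/1000) × (0.31/13) = 2.3369 × 10⁻⁴ s⁻².
N = √(2.3369 × 10⁻⁴) = 0.015287 rad s⁻¹, so T = 2π/N = 411.01 s ≈ 411 s.
A positive N² confirms static stability across the interval.

411 s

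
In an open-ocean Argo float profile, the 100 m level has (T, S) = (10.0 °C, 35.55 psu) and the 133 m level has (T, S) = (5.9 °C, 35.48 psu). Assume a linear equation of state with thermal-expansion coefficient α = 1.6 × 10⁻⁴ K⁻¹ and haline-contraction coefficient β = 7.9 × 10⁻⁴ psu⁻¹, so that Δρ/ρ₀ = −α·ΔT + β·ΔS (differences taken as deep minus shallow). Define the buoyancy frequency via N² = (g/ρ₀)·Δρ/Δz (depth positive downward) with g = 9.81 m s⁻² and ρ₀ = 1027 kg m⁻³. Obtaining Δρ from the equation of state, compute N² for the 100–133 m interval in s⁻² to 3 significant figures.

1.79 × 10⁻⁴ s⁻²

ΔT = -4.1 K, ΔS = -0.07 psu (deep − shallow).
Δρ/ρ₀ = −αΔT + βΔS = 6.56 × 10⁻⁴ − 5.53 × 10⁻⁵ = 6.007 × 10⁻⁴, so Δρ ≈ 0.6169 kg m⁻³.
N² = (g/ρ₀)·Δρ/Δz = g·(Δρ/ρ₀)/Δz = 9.81 × 6.007 × 10⁻⁴ / 33 = 1.7857 × 10⁻⁴ s⁻² ≈ 1.79 × 10⁻⁴ s⁻².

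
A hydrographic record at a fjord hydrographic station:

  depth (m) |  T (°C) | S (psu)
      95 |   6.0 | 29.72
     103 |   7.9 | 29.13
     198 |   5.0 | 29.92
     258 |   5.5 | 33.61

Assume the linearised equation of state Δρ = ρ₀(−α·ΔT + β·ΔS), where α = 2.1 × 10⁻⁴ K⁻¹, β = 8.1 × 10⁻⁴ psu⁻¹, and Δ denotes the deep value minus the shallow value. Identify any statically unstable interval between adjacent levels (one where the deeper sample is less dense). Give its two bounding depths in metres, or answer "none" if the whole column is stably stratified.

95–103 m

Evaluate Δρ/ρ₀ = −αΔT + βΔS across each adjacent pair:
  95–103 m: −αΔT+βΔS = −(2.1 × 10⁻⁴)(+1.9)+(8.1 × 10⁻⁴)(-0.59) = -8.8 × 10⁻⁴ → UNSTABLE
  103–198 m: −αΔT+βΔS = −(2.1 × 10⁻⁴)(-2.9)+(8.1 × 10⁻⁴)(+0.79) = 1.2 × 10⁻³ → stable
  198–258 m: −αΔT+βΔS = −(2.1 × 10⁻⁴)(+0.5)+(8.1 × 10⁻⁴)(+3.69) = 2.9 × 10⁻³ → stable
The 95–103 m interval has Δρ < 0: lighter water underlies denser water.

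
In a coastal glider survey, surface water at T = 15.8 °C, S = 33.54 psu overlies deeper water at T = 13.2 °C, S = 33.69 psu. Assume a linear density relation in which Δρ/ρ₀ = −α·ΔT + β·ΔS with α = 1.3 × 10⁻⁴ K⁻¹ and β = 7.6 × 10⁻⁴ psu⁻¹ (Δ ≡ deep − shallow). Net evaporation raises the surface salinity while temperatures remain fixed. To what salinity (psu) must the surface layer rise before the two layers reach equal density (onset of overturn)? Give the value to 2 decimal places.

Neutral buoyancy requires −α(T_deep − T_surf) + β(S_deep − S_surf′) = 0.
S_surf′ = S_deep − (α/β)·ΔT = 33.69 − (1.3 × 10⁻⁴/7.6 × 10⁻⁴)·(-2.6) = 34.1347 psu.
Increase required: 34.1347 − 33.54 = 0.5947 psu.

34.13 psu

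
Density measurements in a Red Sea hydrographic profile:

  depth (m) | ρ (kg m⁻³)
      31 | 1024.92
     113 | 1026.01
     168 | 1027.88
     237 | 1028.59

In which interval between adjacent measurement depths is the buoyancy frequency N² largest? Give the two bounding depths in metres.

113–168 m

Compute the density gradient over each adjacent pair:
  31–113 m: Δρ/Δz = 1.09/82 = 0.013 kg m⁻⁴
  113–168 m: Δρ/Δz = 1.87/55 = 0.034 kg m⁻⁴
  168–237 m: Δρ/Δz = 0.71/69 = 0.010 kg m⁻⁴
The largest gradient is in the 113–168 m interval — the pycnocline.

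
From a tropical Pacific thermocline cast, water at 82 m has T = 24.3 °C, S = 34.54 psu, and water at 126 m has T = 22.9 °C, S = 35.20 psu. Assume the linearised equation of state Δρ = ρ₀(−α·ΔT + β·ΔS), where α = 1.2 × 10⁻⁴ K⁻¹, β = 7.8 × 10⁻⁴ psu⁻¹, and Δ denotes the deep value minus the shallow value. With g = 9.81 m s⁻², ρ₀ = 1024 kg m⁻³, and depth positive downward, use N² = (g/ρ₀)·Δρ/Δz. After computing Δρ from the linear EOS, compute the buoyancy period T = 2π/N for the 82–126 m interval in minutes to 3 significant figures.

8.49 min

ΔT = -1.4 K, ΔS = +0.66 psu (deep − shallow).
Δρ/ρ₀ = −αΔT + βΔS = 1.68 × 10⁻⁴ + 5.148 × 10⁻⁴ = 6.828 × 10⁻⁴, so Δρ ≈ 0.6992 kg m⁻³.
N² = (g/ρ₀)·Δρ/Δz = g·(Δρ/ρ₀)/Δz = 9.81 × 6.828 × 10⁻⁴ / 44 = 1.5223 × 10⁻⁴ s⁻².
N = √(1.5223 × 10⁻⁴) = 0.012338 rad s⁻¹ → T = 2π/N = 509.25 s = 8.4875 min ≈ 8.49 min.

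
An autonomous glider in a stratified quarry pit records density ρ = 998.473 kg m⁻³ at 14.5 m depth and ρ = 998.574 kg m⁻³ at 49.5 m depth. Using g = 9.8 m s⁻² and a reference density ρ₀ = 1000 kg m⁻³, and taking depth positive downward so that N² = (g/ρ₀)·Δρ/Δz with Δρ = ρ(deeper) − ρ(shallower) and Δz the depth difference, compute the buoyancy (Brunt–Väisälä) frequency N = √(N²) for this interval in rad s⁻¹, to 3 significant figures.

Δρ = 998.574 − 998.473 = 0.101 kg m⁻³ over Δz = 49.5 − 14.5 = 35 m.
N² = (9.8/1000) × (0.101/35) = 2.8280 × 10⁻⁵ s⁻².
N = √(2.8280 × 10⁻⁵) = 5.3179 × 10⁻³ rad s⁻¹ ≈ 5.32 × 10⁻³ rad s⁻¹.

5.32 × 10⁻³ rad s⁻¹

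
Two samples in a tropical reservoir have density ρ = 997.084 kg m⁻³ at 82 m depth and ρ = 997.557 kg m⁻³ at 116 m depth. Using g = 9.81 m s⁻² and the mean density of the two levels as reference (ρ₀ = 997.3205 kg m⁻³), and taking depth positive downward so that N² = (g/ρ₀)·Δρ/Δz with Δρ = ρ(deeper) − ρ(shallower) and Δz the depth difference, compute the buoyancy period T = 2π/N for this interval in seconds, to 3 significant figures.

Δρ = 997.557 − 997.084 = 0.473 kg m⁻³ over Δz = 116 − 82 = 34 m.
N² = (9.81/997.3205) × (0.473/34) = 1.3684 × 10⁻⁴ s⁻².
N = √(1.3684 × 10⁻⁴) = 0.011698 rad s⁻¹, so T = 2π/N = 537.12 s ≈ 537 s.

537 s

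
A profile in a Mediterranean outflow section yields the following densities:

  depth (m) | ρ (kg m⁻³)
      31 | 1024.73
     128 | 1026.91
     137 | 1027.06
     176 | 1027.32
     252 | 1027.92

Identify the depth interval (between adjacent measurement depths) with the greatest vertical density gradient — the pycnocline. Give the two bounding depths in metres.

31–128 m

Compute the density gradient over each adjacent pair:
  31–128 m: Δρ/Δz = 2.18/97 = 0.022 kg m⁻⁴
  128–137 m: Δρ/Δz = 0.15/9 = 0.017 kg m⁻⁴
  137–176 m: Δρ/Δz = 0.26/39 = 6.7 × 10⁻³ kg m⁻⁴
  176–252 m: Δρ/Δz = 0.60/76 = 7.9 × 10⁻³ kg m⁻⁴
The largest gradient is in the 31–128 m interval — the pycnocline.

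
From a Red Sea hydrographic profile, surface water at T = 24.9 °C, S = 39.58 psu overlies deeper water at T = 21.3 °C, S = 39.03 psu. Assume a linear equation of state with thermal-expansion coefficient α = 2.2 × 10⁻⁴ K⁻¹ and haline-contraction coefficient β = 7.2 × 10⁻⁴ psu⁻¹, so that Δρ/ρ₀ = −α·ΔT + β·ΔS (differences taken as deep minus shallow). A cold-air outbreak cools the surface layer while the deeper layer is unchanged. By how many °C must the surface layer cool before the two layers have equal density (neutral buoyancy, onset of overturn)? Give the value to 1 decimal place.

Neutral buoyancy requires Δρ = 0, i.e. −α(T_deep − T_surf′) + β(S_deep − S_surf) = 0.
T_surf′ = T_deep − (β/α)·ΔS = 21.3 − (7.2 × 10⁻⁴/2.2 × 10⁻⁴)·(-0.55) = 23.100 °C.
Cooling required: 24.9 − (23.100) = 1.800 °C.

1.8 °C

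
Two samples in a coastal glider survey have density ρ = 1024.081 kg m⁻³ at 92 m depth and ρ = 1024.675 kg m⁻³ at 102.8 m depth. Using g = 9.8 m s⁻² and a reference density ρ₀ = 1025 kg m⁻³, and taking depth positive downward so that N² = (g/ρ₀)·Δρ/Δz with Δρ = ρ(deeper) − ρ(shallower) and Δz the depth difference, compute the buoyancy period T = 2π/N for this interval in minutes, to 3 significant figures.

4.57 min

Δρ = 1024.675 − 1024.081 = 0.594 kg m⁻³ over Δz = 102.8 − 92 = 10.8 m.
N² = (9.8/1025) × (0.594/10.8) = 5.2585 × 10⁻⁴ s⁻².
N = √(5.2585 × 10⁻⁴) = 0.022931 rad s⁻¹, so T = 2π/N = 274.00 s = 4.5667 min ≈ 4.57 min.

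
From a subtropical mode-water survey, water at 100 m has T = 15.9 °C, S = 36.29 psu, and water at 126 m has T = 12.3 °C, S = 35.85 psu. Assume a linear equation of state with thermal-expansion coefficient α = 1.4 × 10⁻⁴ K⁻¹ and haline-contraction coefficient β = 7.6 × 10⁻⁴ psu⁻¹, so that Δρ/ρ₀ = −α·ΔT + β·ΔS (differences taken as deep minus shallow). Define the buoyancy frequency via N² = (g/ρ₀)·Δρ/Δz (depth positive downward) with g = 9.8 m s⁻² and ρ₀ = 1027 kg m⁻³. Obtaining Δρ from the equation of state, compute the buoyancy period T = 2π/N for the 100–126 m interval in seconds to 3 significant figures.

786 s

ΔT = -3.6 K, ΔS = -0.44 psu (deep − shallow).
Δρ/ρ₀ = −αΔT + βΔS = 5.04 × 10⁻⁴ − 3.344 × 10⁻⁴ = 1.696 × 10⁻⁴, so Δρ ≈ 0.1742 kg m⁻³.
N² = (g/ρ₀)·Δρ/Δz = g·(Δρ/ρ₀)/Δz = 9.8 × 1.696 × 10⁻⁴ / 26 = 6.3926 × 10⁻⁵ s⁻².
N = √(6.3926 × 10⁻⁵) = 7.9954 × 10⁻³ rad s⁻¹ → T = 2π/N = 785.85 s ≈ 786 s.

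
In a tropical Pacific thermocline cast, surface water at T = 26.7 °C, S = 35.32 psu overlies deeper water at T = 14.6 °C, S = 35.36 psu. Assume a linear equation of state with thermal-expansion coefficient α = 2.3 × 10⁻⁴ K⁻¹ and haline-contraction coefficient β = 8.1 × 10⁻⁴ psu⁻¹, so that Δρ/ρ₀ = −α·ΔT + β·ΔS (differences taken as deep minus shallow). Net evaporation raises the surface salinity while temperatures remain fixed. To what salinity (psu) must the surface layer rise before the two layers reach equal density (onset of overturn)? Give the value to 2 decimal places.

38.80 psu

Neutral buoyancy requires −α(T_deep − T_surf) + β(S_deep − S_surf′) = 0.
S_surf′ = S_deep − (α/β)·ΔT = 35.36 − (2.3 × 10⁻⁴/8.1 × 10⁻⁴)·(-12.1) = 38.7958 psu.
Increase required: 38.7958 − 35.32 = 3.4758 psu.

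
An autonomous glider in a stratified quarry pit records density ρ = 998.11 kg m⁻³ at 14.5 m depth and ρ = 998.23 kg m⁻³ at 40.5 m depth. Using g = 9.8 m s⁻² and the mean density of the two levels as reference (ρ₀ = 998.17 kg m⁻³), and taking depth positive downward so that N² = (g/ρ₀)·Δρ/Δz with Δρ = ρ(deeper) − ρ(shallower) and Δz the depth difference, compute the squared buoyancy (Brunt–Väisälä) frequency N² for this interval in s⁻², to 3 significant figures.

4.53 × 10⁻⁵ s⁻²

Δρ = 998.23 − 998.11 = 0.12 kg m⁻³ over Δz = 40.5 − 14.5 = 26 m.
N² = (9.8/998.17) × (0.12/26) = 4.5314 × 10⁻⁵ s⁻² ≈ 4.53 × 10⁻⁵ s⁻².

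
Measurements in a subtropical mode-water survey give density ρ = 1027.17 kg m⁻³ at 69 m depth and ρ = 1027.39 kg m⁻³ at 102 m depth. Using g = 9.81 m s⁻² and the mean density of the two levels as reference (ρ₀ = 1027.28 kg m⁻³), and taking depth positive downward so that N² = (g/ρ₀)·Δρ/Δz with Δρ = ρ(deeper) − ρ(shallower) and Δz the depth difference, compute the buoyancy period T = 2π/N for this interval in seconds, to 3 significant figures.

Δρ = 1027.39 − 1027.17 = 0.22 kg m⁻³ over Δz = 102 − 69 = 33 m.
N² = (9.81/1027.28) × (0.22/33) = 6.3663 × 10⁻⁵ s⁻².
N = √(6.3663 × 10⁻⁵) = 7.9789 × 10⁻³ rad s⁻¹, so T = 2π/N = 787.48 s ≈ 787 s.

787 s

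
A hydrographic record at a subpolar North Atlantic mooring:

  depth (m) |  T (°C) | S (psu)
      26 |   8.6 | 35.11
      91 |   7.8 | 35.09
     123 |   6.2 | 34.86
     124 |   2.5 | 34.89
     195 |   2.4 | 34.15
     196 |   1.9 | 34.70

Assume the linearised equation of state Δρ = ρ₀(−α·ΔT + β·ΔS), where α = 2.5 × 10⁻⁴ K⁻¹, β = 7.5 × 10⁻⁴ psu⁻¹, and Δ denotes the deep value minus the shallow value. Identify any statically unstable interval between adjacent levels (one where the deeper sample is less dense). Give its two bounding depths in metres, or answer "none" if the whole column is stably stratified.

Evaluate Δρ/ρ₀ = −αΔT + βΔS across each adjacent pair:
  26–91 m: −αΔT+βΔS = −(2.5 × 10⁻⁴)(-0.8)+(7.5 × 10⁻⁴)(-0.02) = 1.8 × 10⁻⁴ → stable
  91–123 m: −αΔT+βΔS = −(2.5 × 10⁻⁴)(-1.6)+(7.5 × 10⁻⁴)(-0.23) = 2.3 × 10⁻⁴ → stable
  123–124 m: −αΔT+βΔS = −(2.5 × 10⁻⁴)(-3.7)+(7.5 × 10⁻⁴)(+0.03) = 9.5 × 10⁻⁴ → stable
  124–195 m: −αΔT+βΔS = −(2.5 × 10⁻⁴)(-0.1)+(7.5 × 10⁻⁴)(-0.74) = -5.3 × 10⁻⁴ → UNSTABLE
  195–196 m: −αΔT+βΔS = −(2.5 × 10⁻⁴)(-0.5)+(7.5 × 10⁻⁴)(+0.55) = 5.4 × 10⁻⁴ → stable
The 124–195 m interval has Δρ < 0: lighter water underlies denser water.

124–195 m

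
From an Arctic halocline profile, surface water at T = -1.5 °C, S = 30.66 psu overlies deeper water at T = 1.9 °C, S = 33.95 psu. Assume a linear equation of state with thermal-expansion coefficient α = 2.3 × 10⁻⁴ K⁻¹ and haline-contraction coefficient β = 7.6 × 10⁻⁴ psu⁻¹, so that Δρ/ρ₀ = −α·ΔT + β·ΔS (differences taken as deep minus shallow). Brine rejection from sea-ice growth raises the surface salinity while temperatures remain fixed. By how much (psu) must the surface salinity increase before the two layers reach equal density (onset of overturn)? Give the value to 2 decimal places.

Neutral buoyancy requires −α(T_deep − T_surf) + β(S_deep − S_surf′) = 0.
S_surf′ = S_deep − (α/β)·ΔT = 33.95 − (2.3 × 10⁻⁴/7.6 × 10⁻⁴)·(+3.4) = 32.9211 psu.
Increase required: 32.9211 − 30.66 = 2.2611 psu.

2.26 psu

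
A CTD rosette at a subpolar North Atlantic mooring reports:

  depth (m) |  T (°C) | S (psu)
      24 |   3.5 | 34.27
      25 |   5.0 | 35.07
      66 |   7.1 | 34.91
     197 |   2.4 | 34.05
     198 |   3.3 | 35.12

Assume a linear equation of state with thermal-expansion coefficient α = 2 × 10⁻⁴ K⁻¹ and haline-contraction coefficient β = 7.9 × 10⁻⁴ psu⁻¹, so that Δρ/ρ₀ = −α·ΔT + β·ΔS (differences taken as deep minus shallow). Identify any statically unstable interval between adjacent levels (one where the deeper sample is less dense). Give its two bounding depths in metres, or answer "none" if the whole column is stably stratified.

25–66 m

Evaluate Δρ/ρ₀ = −αΔT + βΔS across each adjacent pair:
  24–25 m: −αΔT+βΔS = −(2 × 10⁻⁴)(+1.5)+(7.9 × 10⁻⁴)(+0.80) = 3.3 × 10⁻⁴ → stable
  25–66 m: −αΔT+βΔS = −(2 × 10⁻⁴)(+2.1)+(7.9 × 10⁻⁴)(-0.16) = -5.5 × 10⁻⁴ → UNSTABLE
  66–197 m: −αΔT+βΔS = −(2 × 10⁻⁴)(-4.7)+(7.9 × 10⁻⁴)(-0.86) = 2.6 × 10⁻⁴ → stable
  197–198 m: −αΔT+βΔS = −(2 × 10⁻⁴)(+0.9)+(7.9 × 10⁻⁴)(+1.07) = 6.7 × 10⁻⁴ → stable
The 25–66 m interval has Δρ < 0: lighter water underlies denser water.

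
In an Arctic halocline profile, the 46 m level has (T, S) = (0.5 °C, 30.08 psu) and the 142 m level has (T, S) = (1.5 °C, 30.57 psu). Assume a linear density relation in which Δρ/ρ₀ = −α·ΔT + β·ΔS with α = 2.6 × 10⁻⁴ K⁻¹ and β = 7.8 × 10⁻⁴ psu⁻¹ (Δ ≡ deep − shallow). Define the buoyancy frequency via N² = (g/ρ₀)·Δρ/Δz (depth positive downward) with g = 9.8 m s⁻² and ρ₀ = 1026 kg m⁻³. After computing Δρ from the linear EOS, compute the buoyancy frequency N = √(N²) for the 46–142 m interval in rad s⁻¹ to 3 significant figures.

3.53 × 10⁻³ rad s⁻¹

ΔT = +1.0 K, ΔS = +0.49 psu (deep − shallow).
Δρ/ρ₀ = −αΔT + βΔS = -2.60 × 10⁻⁴ + 3.822 × 10⁻⁴ = 1.222 × 10⁻⁴, so Δρ ≈ 0.1254 kg m⁻³.
N² = (g/ρ₀)·Δρ/Δz = g·(Δρ/ρ₀)/Δz = 9.8 × 1.222 × 10⁻⁴ / 96 = 1.2475 × 10⁻⁵ s⁻².
N = √(1.2475 × 10⁻⁵) = 3.5320 × 10⁻³ rad s⁻¹ ≈ 3.53 × 10⁻³ rad s⁻¹.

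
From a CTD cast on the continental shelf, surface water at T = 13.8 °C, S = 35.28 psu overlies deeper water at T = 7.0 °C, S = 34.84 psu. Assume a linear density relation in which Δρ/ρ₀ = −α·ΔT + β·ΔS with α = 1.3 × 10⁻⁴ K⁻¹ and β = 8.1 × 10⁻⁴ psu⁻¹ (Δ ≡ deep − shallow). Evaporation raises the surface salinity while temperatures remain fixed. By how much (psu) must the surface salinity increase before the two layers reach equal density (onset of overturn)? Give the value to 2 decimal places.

Neutral buoyancy requires −α(T_deep − T_surf) + β(S_deep − S_surf′) = 0.
S_surf′ = S_deep − (α/β)·ΔT = 34.84 − (1.3 × 10⁻⁴/8.1 × 10⁻⁴)·(-6.8) = 35.9314 psu.
Increase required: 35.9314 − 35.28 = 0.6514 psu.

0.65 psu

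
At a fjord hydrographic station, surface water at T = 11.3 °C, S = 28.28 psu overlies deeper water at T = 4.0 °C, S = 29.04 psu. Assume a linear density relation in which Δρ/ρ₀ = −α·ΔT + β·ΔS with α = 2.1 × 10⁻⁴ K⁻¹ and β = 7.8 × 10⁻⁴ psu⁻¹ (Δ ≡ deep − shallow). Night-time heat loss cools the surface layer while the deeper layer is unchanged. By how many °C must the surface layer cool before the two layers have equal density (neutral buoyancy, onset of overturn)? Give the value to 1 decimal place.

Neutral buoyancy requires Δρ = 0, i.e. −α(T_deep − T_surf′) + β(S_deep − S_surf) = 0.
T_surf′ = T_deep − (β/α)·ΔS = 4.0 − (7.8 × 10⁻⁴/2.1 × 10⁻⁴)·(+0.76) = 1.177 °C.
Cooling required: 11.3 − (1.177) = 10.123 °C.

10.1 °C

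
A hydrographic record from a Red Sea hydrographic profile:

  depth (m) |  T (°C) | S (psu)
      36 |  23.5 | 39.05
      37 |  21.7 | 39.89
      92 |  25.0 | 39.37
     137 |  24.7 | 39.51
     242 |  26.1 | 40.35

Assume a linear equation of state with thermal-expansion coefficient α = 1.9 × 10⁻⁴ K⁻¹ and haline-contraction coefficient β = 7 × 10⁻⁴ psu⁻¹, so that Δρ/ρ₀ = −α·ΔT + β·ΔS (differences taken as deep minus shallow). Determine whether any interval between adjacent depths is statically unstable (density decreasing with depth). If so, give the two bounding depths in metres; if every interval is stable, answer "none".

Evaluate Δρ/ρ₀ = −αΔT + βΔS across each adjacent pair:
  36–37 m: −αΔT+βΔS = −(1.9 × 10⁻⁴)(-1.8)+(7 × 10⁻⁴)(+0.84) = 9.3 × 10⁻⁴ → stable
  37–92 m: −αΔT+βΔS = −(1.9 × 10⁻⁴)(+3.3)+(7 × 10⁻⁴)(-0.52) = -9.9 × 10⁻⁴ → UNSTABLE
  92–137 m: −αΔT+βΔS = −(1.9 × 10⁻⁴)(-0.3)+(7 × 10⁻⁴)(+0.14) = 1.6 × 10⁻⁴ → stable
  137–242 m: −αΔT+βΔS = −(1.9 × 10⁻⁴)(+1.4)+(7 × 10⁻⁴)(+0.84) = 3.2 × 10⁻⁴ → stable
The 37–92 m interval has Δρ < 0: lighter water underlies denser water.

37–92 m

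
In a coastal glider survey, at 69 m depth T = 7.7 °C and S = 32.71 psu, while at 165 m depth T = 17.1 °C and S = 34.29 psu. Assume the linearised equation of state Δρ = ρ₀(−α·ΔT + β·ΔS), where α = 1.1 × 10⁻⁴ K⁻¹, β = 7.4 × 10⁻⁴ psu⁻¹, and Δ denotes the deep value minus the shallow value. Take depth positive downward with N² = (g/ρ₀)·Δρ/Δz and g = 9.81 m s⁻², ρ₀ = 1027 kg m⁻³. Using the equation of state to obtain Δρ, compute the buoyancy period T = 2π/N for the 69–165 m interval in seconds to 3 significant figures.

1.69 × 10³ s

ΔT = +9.4 K, ΔS = +1.58 psu (deep − shallow).
Δρ/ρ₀ = −αΔT + βΔS = -1.034 × 10⁻³ + 1.1692 × 10⁻³ = 1.352 × 10⁻⁴, so Δρ ≈ 0.1389 kg m⁻³.
N² = (g/ρ₀)·Δρ/Δz = g·(Δρ/ρ₀)/Δz = 9.81 × 1.352 × 10⁻⁴ / 96 = 1.3816 × 10⁻⁵ s⁻².
N = √(1.3816 × 10⁻⁵) = 3.7170 × 10⁻³ rad s⁻¹ → T = 2π/N = 1.6904 × 10³ s ≈ 1.69 × 10³ s.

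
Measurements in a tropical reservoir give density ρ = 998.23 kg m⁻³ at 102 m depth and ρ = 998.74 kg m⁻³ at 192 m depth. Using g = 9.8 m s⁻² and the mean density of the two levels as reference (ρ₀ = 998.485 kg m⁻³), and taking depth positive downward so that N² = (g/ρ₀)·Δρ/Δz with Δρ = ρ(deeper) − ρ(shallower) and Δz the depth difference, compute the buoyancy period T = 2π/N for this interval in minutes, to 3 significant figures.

14.0 min

Δρ = 998.74 − 998.23 = 0.51 kg m⁻³ over Δz = 192 − 102 = 90 m.
N² = (9.8/998.485) × (0.51/90) = 5.5618 × 10⁻⁵ s⁻².
N = √(5.5618 × 10⁻⁵) = 7.4577 × 10⁻³ rad s⁻¹, so T = 2π/N = 842.51 s = 14.042 min ≈ 14.0 min.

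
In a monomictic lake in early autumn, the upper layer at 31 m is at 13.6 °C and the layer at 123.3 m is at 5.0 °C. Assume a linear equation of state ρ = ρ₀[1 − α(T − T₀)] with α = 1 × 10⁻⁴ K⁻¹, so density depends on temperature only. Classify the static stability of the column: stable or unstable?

ΔT = 5.0 − 13.6 = -8.6 K, so Δρ/ρ₀ = −αΔT = 8.60 × 10⁻⁴.
Δρ/ρ₀ > 0, so Δρ > 0: deeper water is denser → statically stable.

stable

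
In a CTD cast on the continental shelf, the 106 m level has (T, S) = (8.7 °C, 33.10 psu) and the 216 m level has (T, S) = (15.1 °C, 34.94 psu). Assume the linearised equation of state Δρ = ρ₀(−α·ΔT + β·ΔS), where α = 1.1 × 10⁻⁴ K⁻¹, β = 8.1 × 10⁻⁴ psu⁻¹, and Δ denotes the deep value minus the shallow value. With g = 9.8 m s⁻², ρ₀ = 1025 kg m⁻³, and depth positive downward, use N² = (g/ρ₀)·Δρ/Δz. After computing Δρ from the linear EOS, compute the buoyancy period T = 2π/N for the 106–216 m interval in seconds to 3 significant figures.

751 s

ΔT = +6.4 K, ΔS = +1.84 psu (deep − shallow).
Δρ/ρ₀ = −αΔT + βΔS = -7.04 × 10⁻⁴ + 1.4904 × 10⁻³ = 7.864 × 10⁻⁴, so Δρ ≈ 0.8061 kg m⁻³.
N² = (g/ρ₀)·Δρ/Δz = g·(Δρ/ρ₀)/Δz = 9.8 × 7.864 × 10⁻⁴ / 110 = 7.0061 × 10⁻⁵ s⁻².
N = √(7.0061 × 10⁻⁵) = 8.3702 × 10⁻³ rad s⁻¹ → T = 2π/N = 750.66 s ≈ 751 s.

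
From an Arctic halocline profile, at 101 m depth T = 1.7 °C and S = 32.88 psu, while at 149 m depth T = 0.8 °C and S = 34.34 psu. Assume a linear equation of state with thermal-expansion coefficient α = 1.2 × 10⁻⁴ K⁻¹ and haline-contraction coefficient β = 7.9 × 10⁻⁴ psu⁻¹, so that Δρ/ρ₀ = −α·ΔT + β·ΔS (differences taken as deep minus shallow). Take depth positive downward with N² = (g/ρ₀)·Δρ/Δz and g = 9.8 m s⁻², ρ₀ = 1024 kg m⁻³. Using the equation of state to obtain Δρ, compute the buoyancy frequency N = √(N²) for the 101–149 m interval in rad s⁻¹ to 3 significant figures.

ΔT = -0.9 K, ΔS = +1.46 psu (deep − shallow).
Δρ/ρ₀ = −αΔT + βΔS = 1.08 × 10⁻⁴ + 1.1534 × 10⁻³ = 1.2614 × 10⁻³, so Δρ ≈ 1.292 kg m⁻³.
N² = (g/ρ₀)·Δρ/Δz = g·(Δρ/ρ₀)/Δz = 9.8 × 1.2614 × 10⁻³ / 48 = 2.5754 × 10⁻⁴ s⁻².
N = √(2.5754 × 10⁻⁴) = 0.016048 rad s⁻¹ ≈ 0.0160 rad s⁻¹.

0.0160 rad s⁻¹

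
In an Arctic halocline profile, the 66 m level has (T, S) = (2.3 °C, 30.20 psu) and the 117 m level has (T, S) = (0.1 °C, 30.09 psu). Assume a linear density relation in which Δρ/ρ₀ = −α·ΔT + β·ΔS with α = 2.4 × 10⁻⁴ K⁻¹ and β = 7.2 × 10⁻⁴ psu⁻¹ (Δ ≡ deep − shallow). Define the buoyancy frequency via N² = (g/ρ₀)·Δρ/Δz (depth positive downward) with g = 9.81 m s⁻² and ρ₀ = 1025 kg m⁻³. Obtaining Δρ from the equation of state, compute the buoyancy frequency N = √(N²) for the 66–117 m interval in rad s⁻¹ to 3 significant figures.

9.29 × 10⁻³ rad s⁻¹

ΔT = -2.2 K, ΔS = -0.11 psu (deep − shallow).
Δρ/ρ₀ = −αΔT + βΔS = 5.28 × 10⁻⁴ − 7.92 × 10⁻⁵ = 4.488 × 10⁻⁴, so Δρ ≈ 0.4600 kg m⁻³.
N² = (g/ρ₀)·Δρ/Δz = g·(Δρ/ρ₀)/Δz = 9.81 × 4.488 × 10⁻⁴ / 51 = 8.6328 × 10⁻⁵ s⁻².
N = √(8.6328 × 10⁻⁵) = 9.2913 × 10⁻³ rad s⁻¹ ≈ 9.29 × 10⁻³ rad s⁻¹.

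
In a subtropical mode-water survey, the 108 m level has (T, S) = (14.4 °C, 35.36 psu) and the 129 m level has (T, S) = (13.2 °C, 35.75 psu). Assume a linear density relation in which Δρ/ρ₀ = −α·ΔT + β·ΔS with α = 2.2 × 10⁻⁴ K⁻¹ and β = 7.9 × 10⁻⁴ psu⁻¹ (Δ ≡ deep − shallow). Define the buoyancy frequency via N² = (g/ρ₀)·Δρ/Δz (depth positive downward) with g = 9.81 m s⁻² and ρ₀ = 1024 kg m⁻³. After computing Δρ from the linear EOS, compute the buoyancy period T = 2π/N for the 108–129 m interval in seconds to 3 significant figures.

384 s

ΔT = -1.2 K, ΔS = +0.39 psu (deep − shallow).
Δρ/ρ₀ = −αΔT + βΔS = 2.64 × 10⁻⁴ + 3.081 × 10⁻⁴ = 5.721 × 10⁻⁴, so Δρ ≈ 0.5858 kg m⁻³.
N² = (g/ρ₀)·Δρ/Δz = g·(Δρ/ρ₀)/Δz = 9.81 × 5.721 × 10⁻⁴ / 21 = 2.6725 × 10⁻⁴ s⁻².
N = √(2.6725 × 10⁻⁴) = 0.016348 rad s⁻¹ → T = 2π/N = 384.34 s ≈ 384 s.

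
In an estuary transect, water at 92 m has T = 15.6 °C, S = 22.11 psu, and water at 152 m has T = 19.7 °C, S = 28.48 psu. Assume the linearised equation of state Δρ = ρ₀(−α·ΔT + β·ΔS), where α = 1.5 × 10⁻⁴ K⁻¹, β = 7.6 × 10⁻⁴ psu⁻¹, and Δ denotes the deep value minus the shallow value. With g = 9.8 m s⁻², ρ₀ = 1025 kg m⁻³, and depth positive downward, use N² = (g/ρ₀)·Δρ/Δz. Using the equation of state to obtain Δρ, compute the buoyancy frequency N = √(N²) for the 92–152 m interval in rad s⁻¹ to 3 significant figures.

0.0263 rad s⁻¹

ΔT = +4.1 K, ΔS = +6.37 psu (deep − shallow).
Δρ/ρ₀ = −αΔT + βΔS = -6.15 × 10⁻⁴ + 4.8412 × 10⁻³ = 4.2262 × 10⁻³, so Δρ ≈ 4.332 kg m⁻³.
N² = (g/ρ₀)·Δρ/Δz = g·(Δρ/ρ₀)/Δz = 9.8 × 4.2262 × 10⁻³ / 60 = 6.9028 × 10⁻⁴ s⁻².
N = √(6.9028 × 10⁻⁴) = 0.026273 rad s⁻¹ ≈ 0.0263 rad s⁻¹.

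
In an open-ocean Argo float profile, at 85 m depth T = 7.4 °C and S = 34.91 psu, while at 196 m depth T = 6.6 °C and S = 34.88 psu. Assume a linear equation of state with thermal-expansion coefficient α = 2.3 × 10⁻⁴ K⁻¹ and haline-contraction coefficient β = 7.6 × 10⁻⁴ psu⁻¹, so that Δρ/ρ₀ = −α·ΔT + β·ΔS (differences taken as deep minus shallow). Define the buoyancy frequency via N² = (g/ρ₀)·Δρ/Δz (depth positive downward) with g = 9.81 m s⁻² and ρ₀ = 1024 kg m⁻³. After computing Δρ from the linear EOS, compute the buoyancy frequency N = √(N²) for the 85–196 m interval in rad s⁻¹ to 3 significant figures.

ΔT = -0.8 K, ΔS = -0.03 psu (deep − shallow).
Δρ/ρ₀ = −αΔT + βΔS = 1.84 × 10⁻⁴ − 2.28 × 10⁻⁵ = 1.612 × 10⁻⁴, so Δρ ≈ 0.1651 kg m⁻³.
N² = (g/ρ₀)·Δρ/Δz = g·(Δρ/ρ₀)/Δz = 9.81 × 1.612 × 10⁻⁴ / 111 = 1.4247 × 10⁻⁵ s⁻².
N = √(1.4247 × 10⁻⁵) = 3.7745 × 10⁻³ rad s⁻¹ ≈ 3.77 × 10⁻³ rad s⁻¹.

3.77 × 10⁻³ rad s⁻¹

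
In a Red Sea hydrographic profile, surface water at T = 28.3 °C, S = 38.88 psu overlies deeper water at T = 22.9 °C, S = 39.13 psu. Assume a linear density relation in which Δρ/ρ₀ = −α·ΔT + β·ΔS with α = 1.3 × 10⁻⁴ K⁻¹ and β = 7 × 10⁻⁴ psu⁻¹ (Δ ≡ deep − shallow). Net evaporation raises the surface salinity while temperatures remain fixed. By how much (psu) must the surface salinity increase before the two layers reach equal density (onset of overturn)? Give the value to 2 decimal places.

Neutral buoyancy requires −α(T_deep − T_surf) + β(S_deep − S_surf′) = 0.
S_surf′ = S_deep − (α/β)·ΔT = 39.13 − (1.3 × 10⁻⁴/7 × 10⁻⁴)·(-5.4) = 40.1329 psu.
Increase required: 40.1329 − 38.88 = 1.2529 psu.

1.25 psu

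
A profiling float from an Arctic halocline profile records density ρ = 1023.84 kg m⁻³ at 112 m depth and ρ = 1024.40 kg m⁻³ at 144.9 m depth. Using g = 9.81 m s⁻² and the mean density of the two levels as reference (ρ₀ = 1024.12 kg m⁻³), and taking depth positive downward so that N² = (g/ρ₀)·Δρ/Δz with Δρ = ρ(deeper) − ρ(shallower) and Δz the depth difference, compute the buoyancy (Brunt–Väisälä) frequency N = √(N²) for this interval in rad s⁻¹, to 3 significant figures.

0.0128 rad s⁻¹

Δρ = 1024.40 − 1023.84 = 0.56 kg m⁻³ over Δz = 144.9 − 112 = 32.9 m.
N² = (9.81/1024.12) × (0.56/32.9) = 1.6305 × 10⁻⁴ s⁻².
N = √(1.6305 × 10⁻⁴) = 0.012769 rad s⁻¹ ≈ 0.0128 rad s⁻¹.
N² > 0, so the interval is statically stable.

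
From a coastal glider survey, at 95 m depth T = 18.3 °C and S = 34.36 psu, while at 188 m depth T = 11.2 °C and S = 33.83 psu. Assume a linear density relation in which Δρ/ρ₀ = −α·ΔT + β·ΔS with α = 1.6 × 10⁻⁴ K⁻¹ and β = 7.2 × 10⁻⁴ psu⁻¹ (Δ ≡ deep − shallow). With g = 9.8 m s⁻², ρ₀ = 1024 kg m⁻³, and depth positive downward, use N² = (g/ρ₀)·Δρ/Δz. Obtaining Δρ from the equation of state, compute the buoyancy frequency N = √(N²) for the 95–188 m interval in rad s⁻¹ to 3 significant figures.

ΔT = -7.1 K, ΔS = -0.53 psu (deep − shallow).
Δρ/ρ₀ = −αΔT + βΔS = 1.136 × 10⁻³ − 3.816 × 10⁻⁴ = 7.544 × 10⁻⁴, so Δρ ≈ 0.7725 kg m⁻³.
N² = (g/ρ₀)·Δρ/Δz = g·(Δρ/ρ₀)/Δz = 9.8 × 7.544 × 10⁻⁴ / 93 = 7.9496 × 10⁻⁵ s⁻².
N = √(7.9496 × 10⁻⁵) = 8.9161 × 10⁻³ rad s⁻¹ ≈ 8.92 × 10⁻³ rad s⁻¹.

8.92 × 10⁻³ rad s⁻¹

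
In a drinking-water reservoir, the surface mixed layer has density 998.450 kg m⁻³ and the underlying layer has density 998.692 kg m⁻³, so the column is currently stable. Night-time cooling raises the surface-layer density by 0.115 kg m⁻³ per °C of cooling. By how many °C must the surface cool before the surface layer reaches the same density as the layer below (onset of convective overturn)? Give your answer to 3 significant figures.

2.10 °C

Density deficit of the surface layer: 998.692 − 998.450 = 0.242 kg m⁻³.
Required change = 0.242 / 0.115 = 2.10 °C.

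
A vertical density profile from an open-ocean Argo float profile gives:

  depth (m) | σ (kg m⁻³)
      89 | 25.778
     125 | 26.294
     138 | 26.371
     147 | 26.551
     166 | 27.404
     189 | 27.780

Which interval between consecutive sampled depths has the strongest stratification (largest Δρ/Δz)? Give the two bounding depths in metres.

Compute the density gradient over each adjacent pair:
  89–125 m: Δρ/Δz = 0.516/36 = 0.014 kg m⁻⁴
  125–138 m: Δρ/Δz = 0.077/13 = 5.9 × 10⁻³ kg m⁻⁴
  138–147 m: Δρ/Δz = 0.180/9 = 0.020 kg m⁻⁴
  147–166 m: Δρ/Δz = 0.853/19 = 0.045 kg m⁻⁴
  166–189 m: Δρ/Δz = 0.376/23 = 0.016 kg m⁻⁴
The largest gradient is in the 147–166 m interval — the pycnocline.

147–166 m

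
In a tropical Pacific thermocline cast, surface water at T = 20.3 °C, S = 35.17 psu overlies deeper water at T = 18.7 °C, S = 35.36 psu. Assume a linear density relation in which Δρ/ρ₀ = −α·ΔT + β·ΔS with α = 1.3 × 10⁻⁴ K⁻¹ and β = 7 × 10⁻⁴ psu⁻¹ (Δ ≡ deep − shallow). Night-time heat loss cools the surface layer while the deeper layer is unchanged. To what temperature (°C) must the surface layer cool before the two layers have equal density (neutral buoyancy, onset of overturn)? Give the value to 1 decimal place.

Neutral buoyancy requires Δρ = 0, i.e. −α(T_deep − T_surf′) + β(S_deep − S_surf) = 0.
T_surf′ = T_deep − (β/α)·ΔS = 18.7 − (7 × 10⁻⁴/1.3 × 10⁻⁴)·(+0.19) = 17.677 °C.
Cooling required: 20.3 − (17.677) = 2.623 °C.

17.7 °C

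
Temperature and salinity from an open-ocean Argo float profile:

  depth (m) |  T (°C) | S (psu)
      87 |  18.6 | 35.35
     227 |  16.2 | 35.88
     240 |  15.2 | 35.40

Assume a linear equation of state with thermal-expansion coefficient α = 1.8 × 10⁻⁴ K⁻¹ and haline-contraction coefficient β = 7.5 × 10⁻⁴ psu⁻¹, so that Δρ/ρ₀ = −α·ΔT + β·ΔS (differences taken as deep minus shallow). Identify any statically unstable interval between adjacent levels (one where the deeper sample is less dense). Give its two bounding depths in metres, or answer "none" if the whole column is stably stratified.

Evaluate Δρ/ρ₀ = −αΔT + βΔS across each adjacent pair:
  87–227 m: −αΔT+βΔS = −(1.8 × 10⁻⁴)(-2.4)+(7.5 × 10⁻⁴)(+0.53) = 8.3 × 10⁻⁴ → stable
  227–240 m: −αΔT+βΔS = −(1.8 × 10⁻⁴)(-1.0)+(7.5 × 10⁻⁴)(-0.48) = -1.8 × 10⁻⁴ → UNSTABLE
The 227–240 m interval has Δρ < 0: lighter water underlies denser water.

227–240 m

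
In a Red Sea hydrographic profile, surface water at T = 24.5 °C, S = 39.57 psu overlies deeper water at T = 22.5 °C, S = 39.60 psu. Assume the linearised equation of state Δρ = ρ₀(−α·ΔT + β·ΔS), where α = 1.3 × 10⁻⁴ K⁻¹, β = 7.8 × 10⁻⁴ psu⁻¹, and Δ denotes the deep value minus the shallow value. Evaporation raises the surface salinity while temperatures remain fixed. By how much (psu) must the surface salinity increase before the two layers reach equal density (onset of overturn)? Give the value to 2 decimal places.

Neutral buoyancy requires −α(T_deep − T_surf) + β(S_deep − S_surf′) = 0.
S_surf′ = S_deep − (α/β)·ΔT = 39.60 − (1.3 × 10⁻⁴/7.8 × 10⁻⁴)·(-2.0) = 39.9333 psu.
Increase required: 39.9333 − 39.57 = 0.3633 psu.

0.36 psu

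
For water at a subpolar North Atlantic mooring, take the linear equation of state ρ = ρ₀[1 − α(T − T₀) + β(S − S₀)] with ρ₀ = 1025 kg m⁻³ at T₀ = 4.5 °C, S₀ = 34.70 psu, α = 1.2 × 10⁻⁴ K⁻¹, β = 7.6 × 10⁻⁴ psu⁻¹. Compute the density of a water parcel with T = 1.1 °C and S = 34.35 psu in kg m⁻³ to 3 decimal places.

1025.146 kg m⁻³

T − T₀ = -3.4 K, S − S₀ = -0.35 psu.
Bracket = 1 − α·(-3.4) + β·(-0.35) = 1 + (1.42 × 10⁻⁴) = 1.0001420.
ρ = 1025 × 1.0001420 = 1025.146 kg m⁻³.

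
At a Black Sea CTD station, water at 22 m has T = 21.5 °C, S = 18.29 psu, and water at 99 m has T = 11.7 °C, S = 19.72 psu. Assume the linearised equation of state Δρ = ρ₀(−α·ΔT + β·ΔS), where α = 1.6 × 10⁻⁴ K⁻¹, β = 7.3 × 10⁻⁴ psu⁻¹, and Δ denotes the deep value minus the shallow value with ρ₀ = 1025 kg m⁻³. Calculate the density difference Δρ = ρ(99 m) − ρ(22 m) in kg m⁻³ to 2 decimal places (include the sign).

+2.68 kg m⁻³

ΔT = -9.8 K, ΔS = +1.43 psu (deep − shallow).
Δρ/ρ₀ = −(1.6 × 10⁻⁴)(-9.8) + (7.3 × 10⁻⁴)(+1.43) = 2.6119 × 10⁻³.
Δρ = 1025 × (2.6119 × 10⁻³) = +2.68 kg m⁻³.
Positive Δρ: denser below, stable.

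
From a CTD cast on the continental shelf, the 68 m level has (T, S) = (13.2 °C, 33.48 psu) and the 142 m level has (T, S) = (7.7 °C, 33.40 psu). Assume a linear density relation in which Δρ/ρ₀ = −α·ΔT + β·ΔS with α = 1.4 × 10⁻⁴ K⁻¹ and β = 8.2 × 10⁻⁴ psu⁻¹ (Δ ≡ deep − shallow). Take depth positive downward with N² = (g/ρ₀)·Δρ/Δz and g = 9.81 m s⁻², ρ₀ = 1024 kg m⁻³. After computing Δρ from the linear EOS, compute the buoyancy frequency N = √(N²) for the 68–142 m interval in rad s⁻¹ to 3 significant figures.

9.66 × 10⁻³ rad s⁻¹

ΔT = -5.5 K, ΔS = -0.08 psu (deep − shallow).
Δρ/ρ₀ = −αΔT + βΔS = 7.70 × 10⁻⁴ − 6.56 × 10⁻⁵ = 7.044 × 10⁻⁴, so Δρ ≈ 0.7213 kg m⁻³.
N² = (g/ρ₀)·Δρ/Δz = g·(Δρ/ρ₀)/Δz = 9.81 × 7.044 × 10⁻⁴ / 74 = 9.3381 × 10⁻⁵ s⁻².
N = √(9.3381 × 10⁻⁵) = 9.6634 × 10⁻³ rad s⁻¹ ≈ 9.66 × 10⁻³ rad s⁻¹.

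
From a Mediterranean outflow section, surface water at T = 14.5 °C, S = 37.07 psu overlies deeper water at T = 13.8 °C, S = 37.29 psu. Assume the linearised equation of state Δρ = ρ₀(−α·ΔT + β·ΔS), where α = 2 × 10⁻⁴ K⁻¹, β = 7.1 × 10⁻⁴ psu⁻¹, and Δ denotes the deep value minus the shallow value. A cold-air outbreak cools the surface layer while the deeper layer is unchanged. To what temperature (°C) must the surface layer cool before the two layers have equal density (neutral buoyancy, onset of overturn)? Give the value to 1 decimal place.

Neutral buoyancy requires Δρ = 0, i.e. −α(T_deep − T_surf′) + β(S_deep − S_surf) = 0.
T_surf′ = T_deep − (β/α)·ΔS = 13.8 − (7.1 × 10⁻⁴/2 × 10⁻⁴)·(+0.22) = 13.019 °C.
Cooling required: 14.5 − (13.019) = 1.481 °C.

13.0 °C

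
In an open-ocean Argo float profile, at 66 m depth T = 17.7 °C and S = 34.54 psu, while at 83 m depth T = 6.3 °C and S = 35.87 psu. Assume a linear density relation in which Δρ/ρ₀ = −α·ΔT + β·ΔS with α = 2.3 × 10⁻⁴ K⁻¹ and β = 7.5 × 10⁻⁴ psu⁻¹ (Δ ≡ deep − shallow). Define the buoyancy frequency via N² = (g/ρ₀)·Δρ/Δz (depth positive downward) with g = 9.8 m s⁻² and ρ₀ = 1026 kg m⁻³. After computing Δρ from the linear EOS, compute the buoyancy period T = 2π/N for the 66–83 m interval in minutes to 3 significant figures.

ΔT = -11.4 K, ΔS = +1.33 psu (deep − shallow).
Δρ/ρ₀ = −αΔT + βΔS = 2.622 × 10⁻³ + 9.975 × 10⁻⁴ = 3.6195 × 10⁻³, so Δρ ≈ 3.714 kg m⁻³.
N² = (g/ρ₀)·Δρ/Δz = g·(Δρ/ρ₀)/Δz = 9.8 × 3.6195 × 10⁻³ / 17 = 2.0865 × 10⁻³ s⁻².
N = √(2.0865 × 10⁻³) = 0.045678 rad s⁻¹ → T = 2π/N = 137.55 s = 2.2925 min ≈ 2.29 min.

2.29 min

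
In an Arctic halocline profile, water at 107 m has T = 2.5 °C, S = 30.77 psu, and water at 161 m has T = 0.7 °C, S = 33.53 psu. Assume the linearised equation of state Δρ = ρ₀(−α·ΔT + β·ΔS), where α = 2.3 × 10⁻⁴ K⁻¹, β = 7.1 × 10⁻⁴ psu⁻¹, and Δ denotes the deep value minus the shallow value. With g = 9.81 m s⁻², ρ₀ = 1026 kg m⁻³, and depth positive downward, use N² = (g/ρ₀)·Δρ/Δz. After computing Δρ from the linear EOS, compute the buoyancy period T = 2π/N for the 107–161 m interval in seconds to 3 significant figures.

ΔT = -1.8 K, ΔS = +2.76 psu (deep − shallow).
Δρ/ρ₀ = −αΔT + βΔS = 4.14 × 10⁻⁴ + 1.9596 × 10⁻³ = 2.3736 × 10⁻³, so Δρ ≈ 2.435 kg m⁻³.
N² = (g/ρ₀)·Δρ/Δz = g·(Δρ/ρ₀)/Δz = 9.81 × 2.3736 × 10⁻³ / 54 = 4.3120 × 10⁻⁴ s⁻².
N = √(4.3120 × 10⁻⁴) = 0.020765 rad s⁻¹ → T = 2π/N = 302.59 s ≈ 303 s.

303 s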